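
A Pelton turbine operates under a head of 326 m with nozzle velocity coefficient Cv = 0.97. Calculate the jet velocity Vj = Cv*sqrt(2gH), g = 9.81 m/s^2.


Vj = 0.97 * sqrt(2*9.81*326) = 77.5765 m/s


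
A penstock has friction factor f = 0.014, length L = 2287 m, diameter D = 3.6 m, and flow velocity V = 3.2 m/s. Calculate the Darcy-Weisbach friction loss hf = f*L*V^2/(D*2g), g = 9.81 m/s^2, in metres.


hf = 0.014 * 2287 * 3.2^2 / (3.6 * 2 * 9.81) = 4.6419 m


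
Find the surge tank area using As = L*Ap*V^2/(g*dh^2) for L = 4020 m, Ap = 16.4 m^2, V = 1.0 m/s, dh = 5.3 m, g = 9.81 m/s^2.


As = 4020 * 16.4 * 1.0^2 / (9.81 * 5.3^2) = 239.2485 m^2


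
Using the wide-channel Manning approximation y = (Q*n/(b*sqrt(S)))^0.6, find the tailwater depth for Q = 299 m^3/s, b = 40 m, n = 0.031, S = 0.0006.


y = (299 * 0.031 / (40 * 0.0006^0.5))^0.6 = 3.8507 m


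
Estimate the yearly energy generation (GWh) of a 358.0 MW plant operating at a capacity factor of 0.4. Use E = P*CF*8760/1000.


E = 358.0 * 0.4 * 8760 / 1000 = 1254.4320 GWh


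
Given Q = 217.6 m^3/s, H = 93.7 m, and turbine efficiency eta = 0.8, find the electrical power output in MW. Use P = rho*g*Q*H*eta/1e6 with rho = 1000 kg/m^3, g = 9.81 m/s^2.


P = 1000 * 9.81 * 217.6 * 93.7 * 0.8 / 1e6 = 160.0138 MW


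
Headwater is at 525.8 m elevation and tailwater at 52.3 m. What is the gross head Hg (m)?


Hg = 525.8 - 52.3 = 473.5000 m


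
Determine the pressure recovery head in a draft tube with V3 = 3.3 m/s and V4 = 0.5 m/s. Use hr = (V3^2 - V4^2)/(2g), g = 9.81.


hr = (3.3^2 - 0.5^2) / (2*9.81) = 0.5423 m


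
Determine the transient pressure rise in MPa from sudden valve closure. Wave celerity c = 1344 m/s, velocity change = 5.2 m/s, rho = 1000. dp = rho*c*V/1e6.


dp = 1000 * 1344 * 5.2 / 1e6 = 6.9888 MPa


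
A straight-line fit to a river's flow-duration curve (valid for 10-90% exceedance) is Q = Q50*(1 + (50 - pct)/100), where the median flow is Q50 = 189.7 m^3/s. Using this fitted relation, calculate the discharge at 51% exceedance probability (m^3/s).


Q = 189.7 * (1 + (50 - 51)/100) = 187.8030 m^3/s


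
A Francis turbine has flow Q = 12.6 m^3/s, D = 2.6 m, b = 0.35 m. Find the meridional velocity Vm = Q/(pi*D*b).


Vm = 12.6 / (pi * 2.6 * 0.35) = 4.4074 m/s


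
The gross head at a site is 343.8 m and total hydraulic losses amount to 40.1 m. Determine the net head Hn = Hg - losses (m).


Hn = 343.8 - 40.1 = 303.7000 m


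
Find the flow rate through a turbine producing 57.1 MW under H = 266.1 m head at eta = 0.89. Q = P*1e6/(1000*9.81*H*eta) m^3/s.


Q = 57.1 * 1e6 / (1000 * 9.81 * 266.1 * 0.89) = 24.5772 m^3/s


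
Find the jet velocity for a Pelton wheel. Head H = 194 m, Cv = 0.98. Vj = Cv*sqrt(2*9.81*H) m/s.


Vj = 0.98 * sqrt(2*9.81*194) = 60.4612 m/s


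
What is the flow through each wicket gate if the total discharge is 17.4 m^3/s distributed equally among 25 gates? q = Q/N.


q = 17.4 / 25 = 0.6960 m^3/s


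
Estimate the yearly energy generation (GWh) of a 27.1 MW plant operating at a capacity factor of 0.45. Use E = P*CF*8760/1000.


E = 27.1 * 0.45 * 8760 / 1000 = 106.8282 GWh


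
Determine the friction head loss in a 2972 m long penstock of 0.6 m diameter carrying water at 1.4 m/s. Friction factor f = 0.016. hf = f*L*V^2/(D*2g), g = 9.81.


hf = 0.016 * 2972 * 1.4^2 / (0.6 * 2 * 9.81) = 7.9173 m


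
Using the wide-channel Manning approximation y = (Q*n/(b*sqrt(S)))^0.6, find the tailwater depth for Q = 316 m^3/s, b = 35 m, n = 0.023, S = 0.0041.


y = (316 * 0.023 / (35 * 0.0041^0.5))^0.6 = 2.0257 m


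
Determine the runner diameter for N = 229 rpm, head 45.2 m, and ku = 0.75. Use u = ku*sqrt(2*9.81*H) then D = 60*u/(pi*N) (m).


u = 0.75 * sqrt(2*9.81*45.2) = 22.3347 m/s
D = 60 * 22.3347 / (pi * 229) = 1.8627 m


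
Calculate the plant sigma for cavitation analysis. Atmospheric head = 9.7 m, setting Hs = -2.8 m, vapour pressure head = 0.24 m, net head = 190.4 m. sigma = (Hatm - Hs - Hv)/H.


sigma = (9.7 - (-2.8) - 0.24) / 190.4 = 0.0644


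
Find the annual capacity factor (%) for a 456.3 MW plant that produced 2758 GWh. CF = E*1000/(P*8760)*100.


CF = 2758 * 1000 / (456.3 * 8760) * 100 = 68.9985 %


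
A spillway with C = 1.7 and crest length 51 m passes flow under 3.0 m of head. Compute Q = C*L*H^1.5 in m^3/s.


Q = 1.7 * 51 * 3.0^1.5 = 450.5064 m^3/s


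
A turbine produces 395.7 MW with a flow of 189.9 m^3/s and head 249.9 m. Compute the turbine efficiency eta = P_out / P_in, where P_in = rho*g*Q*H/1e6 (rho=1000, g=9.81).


P_in = 1000 * 9.81 * 189.9 * 249.9 / 1e6 = 465.5435 MW
eta = 395.7 / 465.5435 = 0.8500


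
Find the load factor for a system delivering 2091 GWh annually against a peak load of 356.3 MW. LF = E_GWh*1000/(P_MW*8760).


LF = 2091 * 1000 / (356.3 * 8760) = 0.6699


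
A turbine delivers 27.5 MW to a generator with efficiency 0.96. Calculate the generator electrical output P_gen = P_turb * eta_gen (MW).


P_gen = 27.5 * 0.96 = 26.4000 MW


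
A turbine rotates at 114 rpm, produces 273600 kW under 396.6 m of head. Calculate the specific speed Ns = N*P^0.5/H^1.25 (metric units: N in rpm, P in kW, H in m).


Ns = 114 * 273600^0.5 / 396.6^1.25 = 33.6916


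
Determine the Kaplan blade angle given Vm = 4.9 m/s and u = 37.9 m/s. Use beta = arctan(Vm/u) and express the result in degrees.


beta = arctan(4.9 / 37.9) = 7.3668 degrees


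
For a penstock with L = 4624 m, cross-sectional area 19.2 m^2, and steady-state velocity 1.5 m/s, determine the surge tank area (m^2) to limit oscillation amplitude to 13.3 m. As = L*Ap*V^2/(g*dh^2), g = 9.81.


As = 4624 * 19.2 * 1.5^2 / (9.81 * 13.3^2) = 115.1143 m^2


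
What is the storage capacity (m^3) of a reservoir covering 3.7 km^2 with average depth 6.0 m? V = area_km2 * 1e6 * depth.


V = 3.7 * 1e6 * 6.0 = 2.2200e+07 m^3


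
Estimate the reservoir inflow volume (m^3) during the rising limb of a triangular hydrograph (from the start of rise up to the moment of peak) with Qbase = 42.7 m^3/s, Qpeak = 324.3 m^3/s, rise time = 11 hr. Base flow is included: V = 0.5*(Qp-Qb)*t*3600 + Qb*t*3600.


V = 0.5*(324.3 - 42.7)*11*3600 + 42.7*11*3600 = 7.2666e+06 m^3


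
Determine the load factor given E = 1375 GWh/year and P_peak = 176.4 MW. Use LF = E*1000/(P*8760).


LF = 1375 * 1000 / (176.4 * 8760) = 0.8898


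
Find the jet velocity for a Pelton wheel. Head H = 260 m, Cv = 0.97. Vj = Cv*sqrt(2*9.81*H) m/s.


Vj = 0.97 * sqrt(2*9.81*260) = 69.2800 m/s


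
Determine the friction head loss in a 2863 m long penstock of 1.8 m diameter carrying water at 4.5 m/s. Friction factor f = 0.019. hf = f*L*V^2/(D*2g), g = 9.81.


hf = 0.019 * 2863 * 4.5^2 / (1.8 * 2 * 9.81) = 31.1909 m


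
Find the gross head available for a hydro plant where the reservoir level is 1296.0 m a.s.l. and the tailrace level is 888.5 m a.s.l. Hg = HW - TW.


Hg = 1296.0 - 888.5 = 407.5000 m


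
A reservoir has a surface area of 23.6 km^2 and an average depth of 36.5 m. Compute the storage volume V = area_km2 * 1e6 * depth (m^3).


V = 23.6 * 1e6 * 36.5 = 8.6140e+08 m^3


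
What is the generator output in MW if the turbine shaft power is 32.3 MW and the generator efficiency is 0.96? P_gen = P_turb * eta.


P_gen = 32.3 * 0.96 = 31.0080 MW


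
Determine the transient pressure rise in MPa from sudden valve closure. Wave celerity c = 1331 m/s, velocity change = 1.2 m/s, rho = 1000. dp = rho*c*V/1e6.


dp = 1000 * 1331 * 1.2 / 1e6 = 1.5972 MPa


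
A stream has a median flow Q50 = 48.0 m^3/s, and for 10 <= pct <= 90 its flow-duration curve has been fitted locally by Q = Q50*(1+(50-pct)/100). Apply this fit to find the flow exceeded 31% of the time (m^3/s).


Q = 48.0 * (1 + (50 - 31)/100) = 57.1200 m^3/s


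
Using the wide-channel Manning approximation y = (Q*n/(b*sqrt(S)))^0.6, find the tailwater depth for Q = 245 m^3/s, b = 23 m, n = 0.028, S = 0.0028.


y = (245 * 0.028 / (23 * 0.0028^0.5))^0.6 = 2.8223 m


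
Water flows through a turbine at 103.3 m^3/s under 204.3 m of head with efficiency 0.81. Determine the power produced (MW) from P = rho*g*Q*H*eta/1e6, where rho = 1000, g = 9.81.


P = 1000 * 9.81 * 103.3 * 204.3 * 0.81 / 1e6 = 167.6960 MW


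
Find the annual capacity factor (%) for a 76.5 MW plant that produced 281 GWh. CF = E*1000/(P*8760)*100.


CF = 281 * 1000 / (76.5 * 8760) * 100 = 41.9315 %


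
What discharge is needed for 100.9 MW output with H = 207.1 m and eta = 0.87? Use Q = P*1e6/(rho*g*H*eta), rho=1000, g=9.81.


Q = 100.9 * 1e6 / (1000 * 9.81 * 207.1 * 0.87) = 57.0851 m^3/s


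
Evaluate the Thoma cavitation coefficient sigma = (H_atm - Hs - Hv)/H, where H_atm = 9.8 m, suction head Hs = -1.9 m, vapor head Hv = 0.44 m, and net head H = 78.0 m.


sigma = (9.8 - (-1.9) - 0.44) / 78.0 = 0.1444


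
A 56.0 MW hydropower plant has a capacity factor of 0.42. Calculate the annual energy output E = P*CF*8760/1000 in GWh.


E = 56.0 * 0.42 * 8760 / 1000 = 206.0352 GWh


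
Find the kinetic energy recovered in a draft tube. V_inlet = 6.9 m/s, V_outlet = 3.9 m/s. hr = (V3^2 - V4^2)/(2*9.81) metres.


hr = (6.9^2 - 3.9^2) / (2*9.81) = 1.6514 m


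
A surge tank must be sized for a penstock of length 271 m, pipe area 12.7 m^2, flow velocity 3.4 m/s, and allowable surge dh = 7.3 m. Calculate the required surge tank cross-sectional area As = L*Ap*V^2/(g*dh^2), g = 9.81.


As = 271 * 12.7 * 3.4^2 / (9.81 * 7.3^2) = 76.1055 m^2


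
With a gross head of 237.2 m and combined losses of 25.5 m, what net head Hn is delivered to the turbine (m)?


Hn = 237.2 - 25.5 = 211.7000 m


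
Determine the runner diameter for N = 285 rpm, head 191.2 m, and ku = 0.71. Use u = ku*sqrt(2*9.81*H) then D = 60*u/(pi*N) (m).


u = 0.71 * sqrt(2*9.81*191.2) = 43.4862 m/s
D = 60 * 43.4862 / (pi * 285) = 2.9141 m


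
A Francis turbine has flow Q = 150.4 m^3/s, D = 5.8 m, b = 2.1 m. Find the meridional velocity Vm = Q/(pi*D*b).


Vm = 150.4 / (pi * 5.8 * 2.1) = 3.9305 m/s


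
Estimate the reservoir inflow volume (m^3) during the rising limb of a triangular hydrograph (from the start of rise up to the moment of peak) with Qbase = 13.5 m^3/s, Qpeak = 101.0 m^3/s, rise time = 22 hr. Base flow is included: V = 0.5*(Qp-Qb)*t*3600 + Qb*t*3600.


V = 0.5*(101.0 - 13.5)*22*3600 + 13.5*22*3600 = 4.5342e+06 m^3


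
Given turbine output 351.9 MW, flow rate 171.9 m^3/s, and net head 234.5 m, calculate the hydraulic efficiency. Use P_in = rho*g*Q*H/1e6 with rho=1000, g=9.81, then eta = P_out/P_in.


P_in = 1000 * 9.81 * 171.9 * 234.5 / 1e6 = 395.4465 MW
eta = 351.9 / 395.4465 = 0.8899


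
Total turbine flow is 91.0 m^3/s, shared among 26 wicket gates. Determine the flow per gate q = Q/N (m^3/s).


q = 91.0 / 26 = 3.5000 m^3/s


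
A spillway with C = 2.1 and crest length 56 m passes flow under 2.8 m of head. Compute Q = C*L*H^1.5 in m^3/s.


Q = 2.1 * 56 * 2.8^1.5 = 550.9908 m^3/s


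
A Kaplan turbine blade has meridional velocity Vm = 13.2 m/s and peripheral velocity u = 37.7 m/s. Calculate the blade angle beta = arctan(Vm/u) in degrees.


beta = arctan(13.2 / 37.7) = 19.2968 degrees


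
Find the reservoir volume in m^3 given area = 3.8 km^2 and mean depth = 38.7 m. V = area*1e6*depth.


V = 3.8 * 1e6 * 38.7 = 1.4706e+08 m^3


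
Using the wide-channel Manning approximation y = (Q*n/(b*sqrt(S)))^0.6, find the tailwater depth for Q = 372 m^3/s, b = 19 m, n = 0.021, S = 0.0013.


y = (372 * 0.021 / (19 * 0.0013^0.5))^0.6 = 4.3075 m


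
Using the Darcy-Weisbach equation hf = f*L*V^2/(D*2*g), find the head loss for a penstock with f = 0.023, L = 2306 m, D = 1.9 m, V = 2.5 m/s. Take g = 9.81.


hf = 0.023 * 2306 * 2.5^2 / (1.9 * 2 * 9.81) = 8.8923 m


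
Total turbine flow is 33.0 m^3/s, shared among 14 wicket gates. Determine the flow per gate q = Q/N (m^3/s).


q = 33.0 / 14 = 2.3571 m^3/s


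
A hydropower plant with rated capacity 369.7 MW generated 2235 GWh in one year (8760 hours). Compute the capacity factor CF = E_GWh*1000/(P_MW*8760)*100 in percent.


CF = 2235 * 1000 / (369.7 * 8760) * 100 = 69.0119 %


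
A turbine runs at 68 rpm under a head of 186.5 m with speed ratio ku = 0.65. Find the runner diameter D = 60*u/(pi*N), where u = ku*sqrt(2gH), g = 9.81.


u = 0.65 * sqrt(2*9.81*186.5) = 39.3190 m/s
D = 60 * 39.3190 / (pi * 68) = 11.0432 m


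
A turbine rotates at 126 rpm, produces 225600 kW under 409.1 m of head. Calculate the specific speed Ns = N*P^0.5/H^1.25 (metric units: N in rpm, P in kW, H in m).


Ns = 126 * 225600^0.5 / 409.1^1.25 = 32.5277


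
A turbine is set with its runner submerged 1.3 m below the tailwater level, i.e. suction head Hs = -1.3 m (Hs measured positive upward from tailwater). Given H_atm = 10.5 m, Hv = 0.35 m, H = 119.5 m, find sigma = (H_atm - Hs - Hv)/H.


sigma = (10.5 - (-1.3) - 0.35) / 119.5 = 0.0958


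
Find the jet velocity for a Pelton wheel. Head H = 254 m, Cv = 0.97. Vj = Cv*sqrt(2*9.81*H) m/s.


Vj = 0.97 * sqrt(2*9.81*254) = 68.4760 m/s


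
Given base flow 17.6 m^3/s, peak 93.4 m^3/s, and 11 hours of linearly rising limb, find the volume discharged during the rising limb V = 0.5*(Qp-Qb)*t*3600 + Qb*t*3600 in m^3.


V = 0.5*(93.4 - 17.6)*11*3600 + 17.6*11*3600 = 2.1978e+06 m^3


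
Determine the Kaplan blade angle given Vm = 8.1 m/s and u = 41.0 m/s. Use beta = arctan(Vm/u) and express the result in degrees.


beta = arctan(8.1 / 41.0) = 11.1755 degrees


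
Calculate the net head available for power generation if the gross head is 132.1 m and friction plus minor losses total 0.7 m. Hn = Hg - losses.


Hn = 132.1 - 0.7 = 131.4000 m


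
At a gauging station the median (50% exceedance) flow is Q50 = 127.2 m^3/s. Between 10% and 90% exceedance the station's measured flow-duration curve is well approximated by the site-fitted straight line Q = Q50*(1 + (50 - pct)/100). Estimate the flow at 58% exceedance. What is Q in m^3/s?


Q = 127.2 * (1 + (50 - 58)/100) = 117.0240 m^3/s


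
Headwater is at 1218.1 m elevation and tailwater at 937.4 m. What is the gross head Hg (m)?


Hg = 1218.1 - 937.4 = 280.7000 m


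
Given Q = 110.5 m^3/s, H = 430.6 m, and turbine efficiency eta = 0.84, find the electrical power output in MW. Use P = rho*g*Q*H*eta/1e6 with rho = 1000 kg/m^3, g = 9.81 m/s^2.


P = 1000 * 9.81 * 110.5 * 430.6 * 0.84 / 1e6 = 392.0889 MW


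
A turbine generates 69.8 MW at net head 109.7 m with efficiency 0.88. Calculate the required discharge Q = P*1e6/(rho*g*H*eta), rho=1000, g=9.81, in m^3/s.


Q = 69.8 * 1e6 / (1000 * 9.81 * 109.7 * 0.88) = 73.7050 m^3/s


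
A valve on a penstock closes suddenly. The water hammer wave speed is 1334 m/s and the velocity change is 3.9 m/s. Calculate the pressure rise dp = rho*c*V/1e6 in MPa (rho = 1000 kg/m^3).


dp = 1000 * 1334 * 3.9 / 1e6 = 5.2026 MPa


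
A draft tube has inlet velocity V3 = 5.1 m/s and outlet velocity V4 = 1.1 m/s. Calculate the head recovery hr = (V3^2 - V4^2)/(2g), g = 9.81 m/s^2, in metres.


hr = (5.1^2 - 1.1^2) / (2*9.81) = 1.2640 m


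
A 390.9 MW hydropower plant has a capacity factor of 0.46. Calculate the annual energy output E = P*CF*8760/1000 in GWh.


E = 390.9 * 0.46 * 8760 / 1000 = 1575.1706 GWh


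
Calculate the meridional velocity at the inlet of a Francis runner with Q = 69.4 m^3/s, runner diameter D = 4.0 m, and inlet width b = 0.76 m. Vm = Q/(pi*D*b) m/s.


Vm = 69.4 / (pi * 4.0 * 0.76) = 7.2667 m/s


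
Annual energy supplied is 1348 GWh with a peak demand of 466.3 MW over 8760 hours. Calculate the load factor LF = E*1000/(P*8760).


LF = 1348 * 1000 / (466.3 * 8760) = 0.3300


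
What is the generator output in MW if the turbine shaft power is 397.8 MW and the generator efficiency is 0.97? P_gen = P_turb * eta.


P_gen = 397.8 * 0.97 = 385.8660 MW


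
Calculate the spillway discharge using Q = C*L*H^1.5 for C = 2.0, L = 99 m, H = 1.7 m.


Q = 2.0 * 99 * 1.7^1.5 = 438.8727 m^3/s


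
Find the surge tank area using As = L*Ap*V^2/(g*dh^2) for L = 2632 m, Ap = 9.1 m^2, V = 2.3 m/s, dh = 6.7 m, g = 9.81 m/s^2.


As = 2632 * 9.1 * 2.3^2 / (9.81 * 6.7^2) = 287.7162 m^2


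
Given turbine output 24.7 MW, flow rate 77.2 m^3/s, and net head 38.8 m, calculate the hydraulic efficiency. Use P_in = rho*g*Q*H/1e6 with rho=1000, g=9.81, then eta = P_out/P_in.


P_in = 1000 * 9.81 * 77.2 * 38.8 / 1e6 = 29.3845 MW
eta = 24.7 / 29.3845 = 0.8406


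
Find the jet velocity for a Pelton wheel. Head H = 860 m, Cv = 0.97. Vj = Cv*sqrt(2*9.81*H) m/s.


Vj = 0.97 * sqrt(2*9.81*860) = 126.0000 m/s


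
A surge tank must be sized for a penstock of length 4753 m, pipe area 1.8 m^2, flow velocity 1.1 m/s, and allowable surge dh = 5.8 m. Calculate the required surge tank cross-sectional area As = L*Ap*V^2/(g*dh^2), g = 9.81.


As = 4753 * 1.8 * 1.1^2 / (9.81 * 5.8^2) = 31.3690 m^2


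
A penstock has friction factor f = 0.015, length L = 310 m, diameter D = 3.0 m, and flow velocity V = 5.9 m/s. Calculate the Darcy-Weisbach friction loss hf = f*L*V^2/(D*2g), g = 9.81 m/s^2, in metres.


hf = 0.015 * 310 * 5.9^2 / (3.0 * 2 * 9.81) = 2.7500 m


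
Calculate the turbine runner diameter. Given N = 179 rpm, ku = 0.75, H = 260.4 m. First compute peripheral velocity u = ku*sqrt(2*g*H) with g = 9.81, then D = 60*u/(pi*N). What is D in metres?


u = 0.75 * sqrt(2*9.81*260.4) = 53.6082 m/s
D = 60 * 53.6082 / (pi * 179) = 5.7198 m


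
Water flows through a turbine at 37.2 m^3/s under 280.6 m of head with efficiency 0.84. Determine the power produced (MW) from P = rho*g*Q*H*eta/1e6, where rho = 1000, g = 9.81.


P = 1000 * 9.81 * 37.2 * 280.6 * 0.84 / 1e6 = 86.0159 MW


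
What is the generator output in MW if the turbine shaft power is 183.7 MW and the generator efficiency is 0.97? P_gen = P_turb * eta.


P_gen = 183.7 * 0.97 = 178.1890 MW


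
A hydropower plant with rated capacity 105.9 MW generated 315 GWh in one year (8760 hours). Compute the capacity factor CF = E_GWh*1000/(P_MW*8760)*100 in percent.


CF = 315 * 1000 / (105.9 * 8760) * 100 = 33.9555 %


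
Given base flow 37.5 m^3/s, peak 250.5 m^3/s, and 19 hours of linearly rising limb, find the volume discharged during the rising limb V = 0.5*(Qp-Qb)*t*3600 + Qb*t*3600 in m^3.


V = 0.5*(250.5 - 37.5)*19*3600 + 37.5*19*3600 = 9.8496e+06 m^3


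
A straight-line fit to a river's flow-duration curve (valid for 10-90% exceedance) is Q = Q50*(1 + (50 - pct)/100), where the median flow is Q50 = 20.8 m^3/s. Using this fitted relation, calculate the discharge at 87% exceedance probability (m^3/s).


Q = 20.8 * (1 + (50 - 87)/100) = 13.1040 m^3/s


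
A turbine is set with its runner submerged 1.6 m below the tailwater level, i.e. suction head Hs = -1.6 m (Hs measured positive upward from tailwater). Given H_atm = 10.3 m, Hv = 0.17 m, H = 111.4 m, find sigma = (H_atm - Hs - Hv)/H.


sigma = (10.3 - (-1.6) - 0.17) / 111.4 = 0.1053


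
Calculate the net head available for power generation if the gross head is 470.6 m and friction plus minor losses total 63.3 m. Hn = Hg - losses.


Hn = 470.6 - 63.3 = 407.3000 m


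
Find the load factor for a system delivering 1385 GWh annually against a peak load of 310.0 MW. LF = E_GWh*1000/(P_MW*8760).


LF = 1385 * 1000 / (310.0 * 8760) = 0.5100


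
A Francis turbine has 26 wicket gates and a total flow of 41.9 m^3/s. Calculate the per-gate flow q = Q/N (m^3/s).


q = 41.9 / 26 = 1.6115 m^3/s


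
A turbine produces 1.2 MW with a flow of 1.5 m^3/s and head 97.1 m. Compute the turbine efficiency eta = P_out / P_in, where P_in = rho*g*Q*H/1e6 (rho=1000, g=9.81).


P_in = 1000 * 9.81 * 1.5 * 97.1 / 1e6 = 1.4288 MW
eta = 1.2 / 1.4288 = 0.8399


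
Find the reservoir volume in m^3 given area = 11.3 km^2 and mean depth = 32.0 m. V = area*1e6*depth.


V = 11.3 * 1e6 * 32.0 = 3.6160e+08 m^3


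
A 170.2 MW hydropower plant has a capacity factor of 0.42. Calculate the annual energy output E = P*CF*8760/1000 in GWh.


E = 170.2 * 0.42 * 8760 / 1000 = 626.1998 GWh


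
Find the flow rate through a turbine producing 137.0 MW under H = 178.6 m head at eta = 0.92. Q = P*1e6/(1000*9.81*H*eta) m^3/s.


Q = 137.0 * 1e6 / (1000 * 9.81 * 178.6 * 0.92) = 84.9928 m^3/s


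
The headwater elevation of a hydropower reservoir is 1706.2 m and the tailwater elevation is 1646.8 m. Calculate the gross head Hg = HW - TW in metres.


Hg = 1706.2 - 1646.8 = 59.4000 m


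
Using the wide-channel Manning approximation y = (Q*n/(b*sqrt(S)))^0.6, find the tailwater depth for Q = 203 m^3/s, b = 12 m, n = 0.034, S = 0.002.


y = (203 * 0.034 / (12 * 0.002^0.5))^0.6 = 4.6299 m


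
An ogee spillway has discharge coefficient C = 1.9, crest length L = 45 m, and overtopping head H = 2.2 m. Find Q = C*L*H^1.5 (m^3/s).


Q = 1.9 * 45 * 2.2^1.5 = 278.9974 m^3/s


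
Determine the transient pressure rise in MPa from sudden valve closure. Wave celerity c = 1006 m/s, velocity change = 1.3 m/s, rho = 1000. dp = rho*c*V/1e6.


dp = 1000 * 1006 * 1.3 / 1e6 = 1.3078 MPa


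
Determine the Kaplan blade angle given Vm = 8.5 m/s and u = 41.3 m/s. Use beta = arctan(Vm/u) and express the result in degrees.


beta = arctan(8.5 / 41.3) = 11.6297 degrees


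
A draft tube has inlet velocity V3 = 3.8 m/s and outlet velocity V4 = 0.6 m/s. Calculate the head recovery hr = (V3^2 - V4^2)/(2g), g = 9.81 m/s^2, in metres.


hr = (3.8^2 - 0.6^2) / (2*9.81) = 0.7176 m


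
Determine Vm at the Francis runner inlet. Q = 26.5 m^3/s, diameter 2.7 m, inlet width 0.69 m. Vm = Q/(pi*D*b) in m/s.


Vm = 26.5 / (pi * 2.7 * 0.69) = 4.5278 m/s


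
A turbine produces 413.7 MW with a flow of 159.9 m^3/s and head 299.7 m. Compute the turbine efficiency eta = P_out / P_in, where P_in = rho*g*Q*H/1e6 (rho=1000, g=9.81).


P_in = 1000 * 9.81 * 159.9 * 299.7 / 1e6 = 470.1151 MW
eta = 413.7 / 470.1151 = 0.8800


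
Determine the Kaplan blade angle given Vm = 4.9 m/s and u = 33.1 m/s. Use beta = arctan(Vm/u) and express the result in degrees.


beta = arctan(4.9 / 33.1) = 8.4207 degrees


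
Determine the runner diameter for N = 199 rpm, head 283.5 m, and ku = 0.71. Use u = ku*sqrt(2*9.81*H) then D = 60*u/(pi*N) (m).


u = 0.71 * sqrt(2*9.81*283.5) = 52.9522 m/s
D = 60 * 52.9522 / (pi * 199) = 5.0820 m


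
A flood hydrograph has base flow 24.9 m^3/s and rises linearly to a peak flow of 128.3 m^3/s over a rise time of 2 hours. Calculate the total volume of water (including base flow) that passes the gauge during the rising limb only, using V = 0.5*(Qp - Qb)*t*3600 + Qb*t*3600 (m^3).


V = 0.5*(128.3 - 24.9)*2*3600 + 24.9*2*3600 = 551520.0000 m^3


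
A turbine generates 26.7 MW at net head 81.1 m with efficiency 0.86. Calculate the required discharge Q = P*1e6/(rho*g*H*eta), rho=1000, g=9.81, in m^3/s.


Q = 26.7 * 1e6 / (1000 * 9.81 * 81.1 * 0.86) = 39.0232 m^3/s


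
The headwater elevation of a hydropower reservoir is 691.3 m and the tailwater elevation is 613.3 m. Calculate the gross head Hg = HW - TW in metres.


Hg = 691.3 - 613.3 = 78.0000 m


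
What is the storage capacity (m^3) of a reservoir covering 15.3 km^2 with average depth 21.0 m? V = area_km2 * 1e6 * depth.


V = 15.3 * 1e6 * 21.0 = 3.2130e+08 m^3


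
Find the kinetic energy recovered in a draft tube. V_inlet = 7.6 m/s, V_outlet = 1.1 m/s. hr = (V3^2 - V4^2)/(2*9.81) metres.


hr = (7.6^2 - 1.1^2) / (2*9.81) = 2.8823 m


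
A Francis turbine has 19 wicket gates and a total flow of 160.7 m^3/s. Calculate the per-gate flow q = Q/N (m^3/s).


q = 160.7 / 19 = 8.4579 m^3/s


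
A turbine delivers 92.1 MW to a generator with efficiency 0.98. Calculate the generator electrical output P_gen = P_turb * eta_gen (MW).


P_gen = 92.1 * 0.98 = 90.2580 MW


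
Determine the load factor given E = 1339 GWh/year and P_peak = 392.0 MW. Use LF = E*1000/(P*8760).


LF = 1339 * 1000 / (392.0 * 8760) = 0.3899


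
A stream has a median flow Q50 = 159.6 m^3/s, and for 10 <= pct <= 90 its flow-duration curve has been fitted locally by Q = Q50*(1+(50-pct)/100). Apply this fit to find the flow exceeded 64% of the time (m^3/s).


Q = 159.6 * (1 + (50 - 64)/100) = 137.2560 m^3/s


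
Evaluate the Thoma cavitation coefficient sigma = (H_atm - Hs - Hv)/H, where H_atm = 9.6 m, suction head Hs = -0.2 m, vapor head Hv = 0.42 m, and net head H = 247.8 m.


sigma = (9.6 - (-0.2) - 0.42) / 247.8 = 0.0379


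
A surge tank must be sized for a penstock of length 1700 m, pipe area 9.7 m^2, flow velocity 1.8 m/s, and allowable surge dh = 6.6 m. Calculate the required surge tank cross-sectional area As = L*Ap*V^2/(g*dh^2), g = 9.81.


As = 1700 * 9.7 * 1.8^2 / (9.81 * 6.6^2) = 125.0284 m^2


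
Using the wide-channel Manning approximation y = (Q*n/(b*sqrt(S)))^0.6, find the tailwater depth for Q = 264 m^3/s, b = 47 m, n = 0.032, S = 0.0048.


y = (264 * 0.032 / (47 * 0.0048^0.5))^0.6 = 1.7718 m


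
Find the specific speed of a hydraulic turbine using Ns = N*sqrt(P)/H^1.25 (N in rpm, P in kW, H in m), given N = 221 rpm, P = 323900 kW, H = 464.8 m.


Ns = 221 * 323900^0.5 / 464.8^1.25 = 58.2794


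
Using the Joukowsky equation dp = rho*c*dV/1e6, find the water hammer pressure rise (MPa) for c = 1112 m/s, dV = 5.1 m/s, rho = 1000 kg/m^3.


dp = 1000 * 1112 * 5.1 / 1e6 = 5.6712 MPa


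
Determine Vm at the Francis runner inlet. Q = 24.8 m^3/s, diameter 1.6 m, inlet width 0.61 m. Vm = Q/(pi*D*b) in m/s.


Vm = 24.8 / (pi * 1.6 * 0.61) = 8.0882 m/s


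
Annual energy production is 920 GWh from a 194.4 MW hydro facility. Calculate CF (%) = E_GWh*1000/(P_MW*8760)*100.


CF = 920 * 1000 / (194.4 * 8760) * 100 = 54.0241 %


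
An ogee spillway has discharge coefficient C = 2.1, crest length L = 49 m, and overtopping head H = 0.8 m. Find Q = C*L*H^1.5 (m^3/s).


Q = 2.1 * 49 * 0.8^1.5 = 73.6292 m^3/s


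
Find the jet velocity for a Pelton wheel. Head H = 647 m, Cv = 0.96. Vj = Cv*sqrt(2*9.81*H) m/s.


Vj = 0.96 * sqrt(2*9.81*647) = 108.1615 m/s


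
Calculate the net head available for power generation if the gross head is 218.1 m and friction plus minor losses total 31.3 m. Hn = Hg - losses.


Hn = 218.1 - 31.3 = 186.8000 m


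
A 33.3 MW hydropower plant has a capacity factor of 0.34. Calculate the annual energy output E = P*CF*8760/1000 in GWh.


E = 33.3 * 0.34 * 8760 / 1000 = 99.1807 GWh


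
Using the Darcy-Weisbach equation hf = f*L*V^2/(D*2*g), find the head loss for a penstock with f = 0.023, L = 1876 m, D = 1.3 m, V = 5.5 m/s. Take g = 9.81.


hf = 0.023 * 1876 * 5.5^2 / (1.3 * 2 * 9.81) = 51.1733 m


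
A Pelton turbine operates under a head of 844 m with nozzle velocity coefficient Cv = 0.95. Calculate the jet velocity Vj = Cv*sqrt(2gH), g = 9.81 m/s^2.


Vj = 0.95 * sqrt(2*9.81*844) = 122.2487 m/s


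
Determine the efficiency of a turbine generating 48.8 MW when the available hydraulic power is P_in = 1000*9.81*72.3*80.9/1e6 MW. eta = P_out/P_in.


P_in = 1000 * 9.81 * 72.3 * 80.9 / 1e6 = 57.3794 MW
eta = 48.8 / 57.3794 = 0.8505


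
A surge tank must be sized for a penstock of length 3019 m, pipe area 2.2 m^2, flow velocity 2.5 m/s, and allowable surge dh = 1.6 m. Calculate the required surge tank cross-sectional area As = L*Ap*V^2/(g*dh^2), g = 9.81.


As = 3019 * 2.2 * 2.5^2 / (9.81 * 1.6^2) = 1652.9390 m^2


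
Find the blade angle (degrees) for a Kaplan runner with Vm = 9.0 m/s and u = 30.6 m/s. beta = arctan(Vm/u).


beta = arctan(9.0 / 30.6) = 16.3895 degrees


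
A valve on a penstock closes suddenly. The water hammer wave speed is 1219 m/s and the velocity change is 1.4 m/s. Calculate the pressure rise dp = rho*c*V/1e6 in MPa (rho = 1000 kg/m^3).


dp = 1000 * 1219 * 1.4 / 1e6 = 1.7066 MPa


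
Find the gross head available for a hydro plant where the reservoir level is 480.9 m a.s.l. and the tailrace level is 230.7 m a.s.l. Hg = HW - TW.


Hg = 480.9 - 230.7 = 250.2000 m


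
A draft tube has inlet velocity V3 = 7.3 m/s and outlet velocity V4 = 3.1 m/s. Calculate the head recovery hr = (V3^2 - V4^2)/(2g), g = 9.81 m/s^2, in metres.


hr = (7.3^2 - 3.1^2) / (2*9.81) = 2.2263 m


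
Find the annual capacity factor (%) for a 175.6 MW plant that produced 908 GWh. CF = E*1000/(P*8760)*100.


CF = 908 * 1000 / (175.6 * 8760) * 100 = 59.0279 %


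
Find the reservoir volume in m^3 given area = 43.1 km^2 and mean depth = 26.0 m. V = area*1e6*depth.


V = 43.1 * 1e6 * 26.0 = 1.1206e+09 m^3


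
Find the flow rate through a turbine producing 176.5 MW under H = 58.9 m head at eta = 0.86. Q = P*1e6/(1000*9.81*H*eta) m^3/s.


Q = 176.5 * 1e6 / (1000 * 9.81 * 58.9 * 0.86) = 355.1910 m^3/s


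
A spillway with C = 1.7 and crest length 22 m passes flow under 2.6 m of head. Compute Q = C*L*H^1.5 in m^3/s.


Q = 1.7 * 22 * 2.6^1.5 = 156.7948 m^3/s


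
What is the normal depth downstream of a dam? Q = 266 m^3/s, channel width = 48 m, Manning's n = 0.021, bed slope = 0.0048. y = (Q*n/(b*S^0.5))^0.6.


y = (266 * 0.021 / (48 * 0.0048^0.5))^0.6 = 1.3650 m


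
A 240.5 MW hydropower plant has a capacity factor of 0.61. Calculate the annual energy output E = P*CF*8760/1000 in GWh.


E = 240.5 * 0.61 * 8760 / 1000 = 1285.1358 GWh


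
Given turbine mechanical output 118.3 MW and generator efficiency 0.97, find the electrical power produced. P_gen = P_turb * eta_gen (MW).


P_gen = 118.3 * 0.97 = 114.7510 MW


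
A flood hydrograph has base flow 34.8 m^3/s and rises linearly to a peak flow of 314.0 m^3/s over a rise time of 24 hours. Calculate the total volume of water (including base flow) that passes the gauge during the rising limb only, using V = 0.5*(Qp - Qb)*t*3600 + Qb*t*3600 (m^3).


V = 0.5*(314.0 - 34.8)*24*3600 + 34.8*24*3600 = 1.5068e+07 m^3


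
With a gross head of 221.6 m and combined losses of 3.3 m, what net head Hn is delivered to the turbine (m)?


Hn = 221.6 - 3.3 = 218.3000 m


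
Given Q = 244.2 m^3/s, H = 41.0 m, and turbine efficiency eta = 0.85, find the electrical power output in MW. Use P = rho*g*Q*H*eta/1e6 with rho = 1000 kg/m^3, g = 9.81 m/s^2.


P = 1000 * 9.81 * 244.2 * 41.0 * 0.85 / 1e6 = 83.4867 MW


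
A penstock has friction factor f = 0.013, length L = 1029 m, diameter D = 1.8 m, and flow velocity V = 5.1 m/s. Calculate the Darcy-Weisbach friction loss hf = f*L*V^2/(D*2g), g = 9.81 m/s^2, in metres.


hf = 0.013 * 1029 * 5.1^2 / (1.8 * 2 * 9.81) = 9.8521 m


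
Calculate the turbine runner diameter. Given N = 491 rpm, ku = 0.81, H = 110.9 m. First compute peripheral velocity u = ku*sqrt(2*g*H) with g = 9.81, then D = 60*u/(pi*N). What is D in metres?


u = 0.81 * sqrt(2*9.81*110.9) = 37.7833 m/s
D = 60 * 37.7833 / (pi * 491) = 1.4697 m


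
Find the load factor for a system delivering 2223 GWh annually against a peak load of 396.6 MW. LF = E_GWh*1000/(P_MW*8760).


LF = 2223 * 1000 / (396.6 * 8760) = 0.6399


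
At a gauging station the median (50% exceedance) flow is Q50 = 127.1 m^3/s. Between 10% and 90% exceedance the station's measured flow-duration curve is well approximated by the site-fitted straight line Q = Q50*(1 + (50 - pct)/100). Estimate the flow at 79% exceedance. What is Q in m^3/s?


Q = 127.1 * (1 + (50 - 79)/100) = 90.2410 m^3/s


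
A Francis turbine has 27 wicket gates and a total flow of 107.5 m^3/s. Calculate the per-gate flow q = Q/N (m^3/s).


q = 107.5 / 27 = 3.9815 m^3/s


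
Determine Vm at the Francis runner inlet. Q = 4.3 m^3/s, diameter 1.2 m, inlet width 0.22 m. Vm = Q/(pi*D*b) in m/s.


Vm = 4.3 / (pi * 1.2 * 0.22) = 5.1846 m/s


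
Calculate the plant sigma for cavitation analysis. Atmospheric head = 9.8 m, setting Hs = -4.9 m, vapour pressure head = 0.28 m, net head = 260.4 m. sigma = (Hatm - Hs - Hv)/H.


sigma = (9.8 - (-4.9) - 0.28) / 260.4 = 0.0554


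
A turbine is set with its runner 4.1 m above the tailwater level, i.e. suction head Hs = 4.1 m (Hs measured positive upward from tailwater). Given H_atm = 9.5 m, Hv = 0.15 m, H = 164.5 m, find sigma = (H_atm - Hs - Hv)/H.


sigma = (9.5 - 4.1 - 0.15) / 164.5 = 0.0319


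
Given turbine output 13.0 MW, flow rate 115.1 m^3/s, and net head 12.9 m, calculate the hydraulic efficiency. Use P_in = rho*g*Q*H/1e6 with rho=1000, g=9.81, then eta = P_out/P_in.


P_in = 1000 * 9.81 * 115.1 * 12.9 / 1e6 = 14.5658 MW
eta = 13.0 / 14.5658 = 0.8925


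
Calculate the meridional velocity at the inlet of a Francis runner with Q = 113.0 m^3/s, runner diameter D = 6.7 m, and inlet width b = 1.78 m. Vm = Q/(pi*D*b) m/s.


Vm = 113.0 / (pi * 6.7 * 1.78) = 3.0160 m/s


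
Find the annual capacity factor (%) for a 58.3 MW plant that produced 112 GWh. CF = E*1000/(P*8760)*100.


CF = 112 * 1000 / (58.3 * 8760) * 100 = 21.9303 %


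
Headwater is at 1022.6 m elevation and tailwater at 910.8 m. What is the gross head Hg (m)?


Hg = 1022.6 - 910.8 = 111.8000 m


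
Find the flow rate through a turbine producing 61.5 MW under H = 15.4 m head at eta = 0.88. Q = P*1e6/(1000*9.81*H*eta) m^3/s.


Q = 61.5 * 1e6 / (1000 * 9.81 * 15.4 * 0.88) = 462.5969 m^3/s


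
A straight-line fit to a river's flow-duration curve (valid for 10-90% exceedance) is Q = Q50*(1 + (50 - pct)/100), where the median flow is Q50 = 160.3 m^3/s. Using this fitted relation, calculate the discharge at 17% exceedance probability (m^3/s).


Q = 160.3 * (1 + (50 - 17)/100) = 213.1990 m^3/s


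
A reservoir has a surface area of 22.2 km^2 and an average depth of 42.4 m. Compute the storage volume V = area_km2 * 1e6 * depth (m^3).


V = 22.2 * 1e6 * 42.4 = 9.4128e+08 m^3


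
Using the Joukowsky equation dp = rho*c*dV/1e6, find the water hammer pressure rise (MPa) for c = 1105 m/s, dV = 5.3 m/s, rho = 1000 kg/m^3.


dp = 1000 * 1105 * 5.3 / 1e6 = 5.8565 MPa


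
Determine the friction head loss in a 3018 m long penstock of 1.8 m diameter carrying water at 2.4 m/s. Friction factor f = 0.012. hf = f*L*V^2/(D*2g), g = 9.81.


hf = 0.012 * 3018 * 2.4^2 / (1.8 * 2 * 9.81) = 5.9068 m


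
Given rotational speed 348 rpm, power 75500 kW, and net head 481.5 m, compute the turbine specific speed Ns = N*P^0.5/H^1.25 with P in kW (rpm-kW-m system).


Ns = 348 * 75500^0.5 / 481.5^1.25 = 42.3943


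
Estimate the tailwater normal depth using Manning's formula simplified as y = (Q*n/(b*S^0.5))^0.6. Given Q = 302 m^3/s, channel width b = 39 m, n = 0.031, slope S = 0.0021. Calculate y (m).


y = (302 * 0.031 / (39 * 0.0021^0.5))^0.6 = 2.7010 m


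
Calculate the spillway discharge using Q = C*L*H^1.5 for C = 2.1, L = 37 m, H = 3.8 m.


Q = 2.1 * 37 * 3.8^1.5 = 575.5677 m^3/s


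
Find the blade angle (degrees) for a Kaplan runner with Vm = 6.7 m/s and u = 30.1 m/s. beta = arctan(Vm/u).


beta = arctan(6.7 / 30.1) = 12.5490 degrees


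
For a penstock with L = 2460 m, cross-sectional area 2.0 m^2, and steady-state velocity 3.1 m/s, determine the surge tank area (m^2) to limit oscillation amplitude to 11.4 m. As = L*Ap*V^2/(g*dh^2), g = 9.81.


As = 2460 * 2.0 * 3.1^2 / (9.81 * 11.4^2) = 37.0860 m^2


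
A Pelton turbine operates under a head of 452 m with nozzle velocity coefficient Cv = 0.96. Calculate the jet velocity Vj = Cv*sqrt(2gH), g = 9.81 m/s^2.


Vj = 0.96 * sqrt(2*9.81*452) = 90.4045 m/s


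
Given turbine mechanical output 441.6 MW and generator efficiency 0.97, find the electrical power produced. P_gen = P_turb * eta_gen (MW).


P_gen = 441.6 * 0.97 = 428.3520 MW


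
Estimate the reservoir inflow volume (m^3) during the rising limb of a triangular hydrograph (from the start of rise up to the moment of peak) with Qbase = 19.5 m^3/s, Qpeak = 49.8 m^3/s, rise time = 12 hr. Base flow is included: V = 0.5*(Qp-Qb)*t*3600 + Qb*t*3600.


V = 0.5*(49.8 - 19.5)*12*3600 + 19.5*12*3600 = 1.4969e+06 m^3


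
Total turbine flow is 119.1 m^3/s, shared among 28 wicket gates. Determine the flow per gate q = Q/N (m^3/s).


q = 119.1 / 28 = 4.2536 m^3/s


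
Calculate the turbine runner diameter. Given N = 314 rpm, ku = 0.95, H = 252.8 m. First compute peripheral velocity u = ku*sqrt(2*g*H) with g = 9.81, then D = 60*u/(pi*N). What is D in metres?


u = 0.95 * sqrt(2*9.81*252.8) = 66.9055 m/s
D = 60 * 66.9055 / (pi * 314) = 4.0694 m


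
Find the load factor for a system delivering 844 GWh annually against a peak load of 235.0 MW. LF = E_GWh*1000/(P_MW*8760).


LF = 844 * 1000 / (235.0 * 8760) = 0.4100


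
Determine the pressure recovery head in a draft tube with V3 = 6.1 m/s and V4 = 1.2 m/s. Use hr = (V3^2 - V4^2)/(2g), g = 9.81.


hr = (6.1^2 - 1.2^2) / (2*9.81) = 1.8231 m


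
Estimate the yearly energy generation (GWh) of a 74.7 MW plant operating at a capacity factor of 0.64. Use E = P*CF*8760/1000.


E = 74.7 * 0.64 * 8760 / 1000 = 418.7981 GWh


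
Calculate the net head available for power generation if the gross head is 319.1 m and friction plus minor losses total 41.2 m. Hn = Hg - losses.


Hn = 319.1 - 41.2 = 277.9000 m


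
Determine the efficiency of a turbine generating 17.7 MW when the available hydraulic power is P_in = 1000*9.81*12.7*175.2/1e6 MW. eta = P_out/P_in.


P_in = 1000 * 9.81 * 12.7 * 175.2 / 1e6 = 21.8276 MW
eta = 17.7 / 21.8276 = 0.8109


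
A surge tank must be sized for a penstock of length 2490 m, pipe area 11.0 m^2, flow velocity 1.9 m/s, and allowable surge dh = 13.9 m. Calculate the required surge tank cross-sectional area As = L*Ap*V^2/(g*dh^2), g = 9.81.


As = 2490 * 11.0 * 1.9^2 / (9.81 * 13.9^2) = 52.1676 m^2


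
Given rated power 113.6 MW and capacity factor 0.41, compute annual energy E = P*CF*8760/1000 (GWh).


E = 113.6 * 0.41 * 8760 / 1000 = 408.0058 GWh


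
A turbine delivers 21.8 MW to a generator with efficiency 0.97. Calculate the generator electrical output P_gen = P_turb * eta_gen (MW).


P_gen = 21.8 * 0.97 = 21.1460 MW


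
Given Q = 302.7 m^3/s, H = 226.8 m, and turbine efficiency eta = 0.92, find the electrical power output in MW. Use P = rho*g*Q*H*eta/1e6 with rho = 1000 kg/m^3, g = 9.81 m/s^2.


P = 1000 * 9.81 * 302.7 * 226.8 * 0.92 / 1e6 = 619.6013 MW


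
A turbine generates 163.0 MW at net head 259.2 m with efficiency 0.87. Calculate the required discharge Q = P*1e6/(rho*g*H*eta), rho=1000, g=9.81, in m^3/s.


Q = 163.0 * 1e6 / (1000 * 9.81 * 259.2 * 0.87) = 73.6825 m^3/s


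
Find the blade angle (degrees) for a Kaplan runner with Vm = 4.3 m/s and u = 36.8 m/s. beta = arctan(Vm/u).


beta = arctan(4.3 / 36.8) = 6.6647 degrees


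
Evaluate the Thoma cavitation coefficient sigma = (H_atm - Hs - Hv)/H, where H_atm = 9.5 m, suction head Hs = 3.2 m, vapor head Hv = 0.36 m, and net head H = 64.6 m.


sigma = (9.5 - 3.2 - 0.36) / 64.6 = 0.0920


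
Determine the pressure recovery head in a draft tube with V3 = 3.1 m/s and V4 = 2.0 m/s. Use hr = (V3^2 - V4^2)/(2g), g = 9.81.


hr = (3.1^2 - 2.0^2) / (2*9.81) = 0.2859 m


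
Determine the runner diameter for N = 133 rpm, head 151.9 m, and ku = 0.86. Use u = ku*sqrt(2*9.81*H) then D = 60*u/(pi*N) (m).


u = 0.86 * sqrt(2*9.81*151.9) = 46.9491 m/s
D = 60 * 46.9491 / (pi * 133) = 6.7418 m


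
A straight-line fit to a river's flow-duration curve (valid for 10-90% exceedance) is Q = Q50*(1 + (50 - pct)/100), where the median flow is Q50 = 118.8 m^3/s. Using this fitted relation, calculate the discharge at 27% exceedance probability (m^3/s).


Q = 118.8 * (1 + (50 - 27)/100) = 146.1240 m^3/s
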